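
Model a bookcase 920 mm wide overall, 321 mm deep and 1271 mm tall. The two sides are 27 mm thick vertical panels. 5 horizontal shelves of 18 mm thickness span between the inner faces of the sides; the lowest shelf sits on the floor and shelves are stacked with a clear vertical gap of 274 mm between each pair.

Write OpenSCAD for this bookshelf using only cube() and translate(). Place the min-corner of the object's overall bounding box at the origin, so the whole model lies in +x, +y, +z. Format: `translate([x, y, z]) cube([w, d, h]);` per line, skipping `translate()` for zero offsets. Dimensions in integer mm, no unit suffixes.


cube([27, 321, 1271]);
translate([893, 0, 0]) cube([27, 321, 1271]);
translate([27, 0, 0]) cube([866, 321, 18]);
translate([27, 0, 292]) cube([866, 321, 18]);
translate([27, 0, 584]) cube([866, 321, 18]);
translate([27, 0, 876]) cube([866, 321, 18]);
translate([27, 0, 1168]) cube([866, 321, 18]);


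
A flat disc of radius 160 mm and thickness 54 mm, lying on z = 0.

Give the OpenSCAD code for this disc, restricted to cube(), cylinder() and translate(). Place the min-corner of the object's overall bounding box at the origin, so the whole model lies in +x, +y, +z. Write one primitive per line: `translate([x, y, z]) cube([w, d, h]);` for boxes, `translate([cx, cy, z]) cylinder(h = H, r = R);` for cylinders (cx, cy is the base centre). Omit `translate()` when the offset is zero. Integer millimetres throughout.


translate([160, 160, 0]) cylinder(h = 54, r = 160);


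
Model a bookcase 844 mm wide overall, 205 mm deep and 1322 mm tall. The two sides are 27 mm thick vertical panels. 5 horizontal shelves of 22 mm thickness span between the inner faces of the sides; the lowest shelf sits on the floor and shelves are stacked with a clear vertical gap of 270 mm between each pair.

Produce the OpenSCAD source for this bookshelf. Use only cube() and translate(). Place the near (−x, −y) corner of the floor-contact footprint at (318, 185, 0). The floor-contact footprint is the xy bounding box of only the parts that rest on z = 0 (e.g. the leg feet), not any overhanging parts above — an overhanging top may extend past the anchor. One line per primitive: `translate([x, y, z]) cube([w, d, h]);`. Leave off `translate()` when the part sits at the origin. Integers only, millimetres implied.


translate([318, 185, 0]) cube([27, 205, 1322]);
translate([1135, 185, 0]) cube([27, 205, 1322]);
translate([345, 185, 0]) cube([790, 205, 22]);
translate([345, 185, 292]) cube([790, 205, 22]);
translate([345, 185, 584]) cube([790, 205, 22]);
translate([345, 185, 876]) cube([790, 205, 22]);
translate([345, 185, 1168]) cube([790, 205, 22]);


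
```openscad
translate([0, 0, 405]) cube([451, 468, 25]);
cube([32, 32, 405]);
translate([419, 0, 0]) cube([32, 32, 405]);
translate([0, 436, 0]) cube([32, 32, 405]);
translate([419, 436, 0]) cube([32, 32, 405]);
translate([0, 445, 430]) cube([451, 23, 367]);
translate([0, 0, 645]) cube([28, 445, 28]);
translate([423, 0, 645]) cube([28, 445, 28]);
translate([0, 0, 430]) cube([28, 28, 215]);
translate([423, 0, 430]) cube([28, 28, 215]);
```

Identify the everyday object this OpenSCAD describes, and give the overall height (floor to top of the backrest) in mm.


A chair. The overall height is 797 mm.

A slab on four corner posts with a tall panel at the back — a chair. The seat slab sits at z = 405 with thickness 25, and the 367 mm backrest starts at the seat top, so the overall height is 405 + 25 + 367 = 797 mm.


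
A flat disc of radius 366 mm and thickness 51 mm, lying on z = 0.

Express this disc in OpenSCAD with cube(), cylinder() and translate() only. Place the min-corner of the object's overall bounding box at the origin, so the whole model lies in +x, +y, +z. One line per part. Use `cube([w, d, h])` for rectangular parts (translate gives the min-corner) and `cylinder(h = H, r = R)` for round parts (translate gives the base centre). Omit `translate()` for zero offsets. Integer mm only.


translate([366, 366, 0]) cylinder(h = 51, r = 366);


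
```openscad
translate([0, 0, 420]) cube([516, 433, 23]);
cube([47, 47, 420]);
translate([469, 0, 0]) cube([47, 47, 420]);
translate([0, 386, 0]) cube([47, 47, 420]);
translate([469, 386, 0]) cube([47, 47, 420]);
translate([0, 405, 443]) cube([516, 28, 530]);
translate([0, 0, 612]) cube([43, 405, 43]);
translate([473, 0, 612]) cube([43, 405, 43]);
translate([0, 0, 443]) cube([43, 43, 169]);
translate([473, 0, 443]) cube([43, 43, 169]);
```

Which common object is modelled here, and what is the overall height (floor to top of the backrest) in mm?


A chair. The overall height is 973 mm.

A slab on four corner posts with a tall panel at the back — a chair. The seat slab sits at z = 420 with thickness 23, and the 530 mm backrest starts at the seat top, so the overall height is 420 + 23 + 530 = 973 mm.


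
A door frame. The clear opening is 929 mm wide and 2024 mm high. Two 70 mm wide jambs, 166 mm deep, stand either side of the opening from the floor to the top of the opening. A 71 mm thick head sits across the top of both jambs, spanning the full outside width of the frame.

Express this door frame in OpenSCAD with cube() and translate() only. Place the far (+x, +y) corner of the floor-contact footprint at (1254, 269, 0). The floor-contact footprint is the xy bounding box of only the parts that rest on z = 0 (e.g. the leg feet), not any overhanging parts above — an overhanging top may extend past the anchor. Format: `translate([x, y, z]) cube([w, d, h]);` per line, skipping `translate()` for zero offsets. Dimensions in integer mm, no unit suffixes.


translate([185, 103, 0]) cube([70, 166, 2024]);
translate([1184, 103, 0]) cube([70, 166, 2024]);
translate([185, 103, 2024]) cube([1069, 166, 71]);


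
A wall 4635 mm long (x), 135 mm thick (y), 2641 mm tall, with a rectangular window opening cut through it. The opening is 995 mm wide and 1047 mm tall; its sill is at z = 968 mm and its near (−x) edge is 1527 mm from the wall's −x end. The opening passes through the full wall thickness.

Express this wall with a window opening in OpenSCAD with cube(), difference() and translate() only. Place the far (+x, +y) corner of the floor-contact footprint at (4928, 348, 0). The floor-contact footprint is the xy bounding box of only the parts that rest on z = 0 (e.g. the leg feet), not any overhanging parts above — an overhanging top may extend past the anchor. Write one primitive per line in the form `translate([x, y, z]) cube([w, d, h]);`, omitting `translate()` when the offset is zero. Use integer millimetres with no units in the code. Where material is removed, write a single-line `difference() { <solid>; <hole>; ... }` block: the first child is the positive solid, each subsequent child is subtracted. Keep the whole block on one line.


difference() { translate([293, 213, 0]) cube([4635, 135, 2641]); translate([1820, 213, 968]) cube([995, 135, 1047]); }


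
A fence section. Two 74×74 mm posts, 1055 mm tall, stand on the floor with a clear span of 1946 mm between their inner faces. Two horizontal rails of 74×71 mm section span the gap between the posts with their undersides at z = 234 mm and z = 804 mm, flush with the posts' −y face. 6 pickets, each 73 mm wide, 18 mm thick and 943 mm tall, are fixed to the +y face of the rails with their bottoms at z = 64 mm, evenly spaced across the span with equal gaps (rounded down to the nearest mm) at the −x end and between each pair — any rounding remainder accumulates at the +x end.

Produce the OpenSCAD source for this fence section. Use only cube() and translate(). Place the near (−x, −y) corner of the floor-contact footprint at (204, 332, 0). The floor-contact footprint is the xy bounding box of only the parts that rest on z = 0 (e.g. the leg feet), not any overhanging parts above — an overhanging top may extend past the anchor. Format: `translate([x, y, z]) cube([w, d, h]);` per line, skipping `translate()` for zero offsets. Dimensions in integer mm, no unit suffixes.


translate([204, 332, 0]) cube([74, 74, 1055]);
translate([2224, 332, 0]) cube([74, 74, 1055]);
translate([278, 332, 234]) cube([1946, 74, 71]);
translate([278, 332, 804]) cube([1946, 74, 71]);
translate([493, 406, 64]) cube([73, 18, 943]);
translate([781, 406, 64]) cube([73, 18, 943]);
translate([1069, 406, 64]) cube([73, 18, 943]);
translate([1357, 406, 64]) cube([73, 18, 943]);
translate([1645, 406, 64]) cube([73, 18, 943]);
translate([1933, 406, 64]) cube([73, 18, 943]);


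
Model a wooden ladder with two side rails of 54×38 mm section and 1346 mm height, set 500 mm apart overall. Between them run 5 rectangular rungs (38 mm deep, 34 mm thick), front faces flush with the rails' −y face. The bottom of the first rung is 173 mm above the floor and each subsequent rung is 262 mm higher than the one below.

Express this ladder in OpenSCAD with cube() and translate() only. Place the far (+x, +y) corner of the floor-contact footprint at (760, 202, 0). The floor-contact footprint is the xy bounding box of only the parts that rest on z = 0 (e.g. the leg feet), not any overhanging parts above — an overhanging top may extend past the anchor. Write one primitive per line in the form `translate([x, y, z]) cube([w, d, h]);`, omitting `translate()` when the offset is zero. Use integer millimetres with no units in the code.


translate([260, 164, 0]) cube([54, 38, 1346]);
translate([706, 164, 0]) cube([54, 38, 1346]);
translate([314, 164, 173]) cube([392, 38, 34]);
translate([314, 164, 435]) cube([392, 38, 34]);
translate([314, 164, 697]) cube([392, 38, 34]);
translate([314, 164, 959]) cube([392, 38, 34]);
translate([314, 164, 1221]) cube([392, 38, 34]);


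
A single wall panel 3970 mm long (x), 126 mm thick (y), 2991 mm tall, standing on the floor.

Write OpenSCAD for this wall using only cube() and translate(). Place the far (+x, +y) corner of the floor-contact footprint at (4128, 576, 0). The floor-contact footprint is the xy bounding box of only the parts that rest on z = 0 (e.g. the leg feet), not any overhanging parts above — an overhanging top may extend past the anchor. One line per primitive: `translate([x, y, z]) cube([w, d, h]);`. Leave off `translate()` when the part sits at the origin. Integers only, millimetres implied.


translate([158, 450, 0]) cube([3970, 126, 2991]);


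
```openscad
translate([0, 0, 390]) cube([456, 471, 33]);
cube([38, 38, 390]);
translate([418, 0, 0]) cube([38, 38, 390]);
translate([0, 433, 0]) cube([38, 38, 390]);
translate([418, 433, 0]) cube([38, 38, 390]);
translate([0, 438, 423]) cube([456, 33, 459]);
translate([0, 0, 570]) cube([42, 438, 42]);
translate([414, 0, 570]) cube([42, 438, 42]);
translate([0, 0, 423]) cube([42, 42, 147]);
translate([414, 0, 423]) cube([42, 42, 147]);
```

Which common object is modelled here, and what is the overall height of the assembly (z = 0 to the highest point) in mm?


A chair. The overall height is 882 mm.

A slab on four corner posts with a tall panel at the back — a chair. The seat slab sits at z = 390 with thickness 33, and the 459 mm backrest starts at the seat top, so the overall height is 390 + 33 + 459 = 882 mm.


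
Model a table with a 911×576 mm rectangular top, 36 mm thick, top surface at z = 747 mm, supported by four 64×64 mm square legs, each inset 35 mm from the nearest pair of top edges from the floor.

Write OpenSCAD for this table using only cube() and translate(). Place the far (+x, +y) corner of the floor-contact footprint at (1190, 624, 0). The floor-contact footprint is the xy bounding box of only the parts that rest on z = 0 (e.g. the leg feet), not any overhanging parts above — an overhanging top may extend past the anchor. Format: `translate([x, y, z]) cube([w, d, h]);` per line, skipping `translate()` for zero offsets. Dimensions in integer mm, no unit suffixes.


translate([314, 83, 711]) cube([911, 576, 36]);
translate([349, 118, 0]) cube([64, 64, 711]);
translate([1126, 118, 0]) cube([64, 64, 711]);
translate([349, 560, 0]) cube([64, 64, 711]);
translate([1126, 560, 0]) cube([64, 64, 711]);


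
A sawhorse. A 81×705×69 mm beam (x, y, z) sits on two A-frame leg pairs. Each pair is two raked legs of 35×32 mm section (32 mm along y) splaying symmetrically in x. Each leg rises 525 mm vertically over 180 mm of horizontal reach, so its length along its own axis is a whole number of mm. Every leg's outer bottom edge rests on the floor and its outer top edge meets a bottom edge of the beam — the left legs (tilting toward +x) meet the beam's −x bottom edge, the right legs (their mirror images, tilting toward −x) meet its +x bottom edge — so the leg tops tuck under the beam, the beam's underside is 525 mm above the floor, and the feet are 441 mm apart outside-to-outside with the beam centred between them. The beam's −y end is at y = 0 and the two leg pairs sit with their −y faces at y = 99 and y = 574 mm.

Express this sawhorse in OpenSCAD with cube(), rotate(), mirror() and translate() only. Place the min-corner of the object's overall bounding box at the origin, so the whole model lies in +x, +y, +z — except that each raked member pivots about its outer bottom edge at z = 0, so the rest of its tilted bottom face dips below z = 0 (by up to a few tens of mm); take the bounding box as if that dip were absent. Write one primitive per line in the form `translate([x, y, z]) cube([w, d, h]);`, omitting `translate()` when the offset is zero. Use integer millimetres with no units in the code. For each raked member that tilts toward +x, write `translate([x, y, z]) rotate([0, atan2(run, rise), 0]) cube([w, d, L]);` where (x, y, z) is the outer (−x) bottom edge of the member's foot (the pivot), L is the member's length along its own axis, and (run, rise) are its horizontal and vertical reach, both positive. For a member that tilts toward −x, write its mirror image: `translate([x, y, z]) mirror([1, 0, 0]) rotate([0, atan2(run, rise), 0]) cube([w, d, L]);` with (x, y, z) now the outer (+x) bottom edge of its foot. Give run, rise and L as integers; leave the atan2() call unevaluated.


// leg length = √(180² + 525²) = 555
// right-leg outer foot x = 2·180 + 81 = 441
// beam min-corner = (180, 0, 525)
translate([180, 0, 525]) cube([81, 705, 69]);
translate([0, 99, 0]) rotate([0, atan2(180, 525), 0]) cube([35, 32, 555]);
translate([441, 99, 0]) mirror([1, 0, 0]) rotate([0, atan2(180, 525), 0]) cube([35, 32, 555]);
translate([0, 574, 0]) rotate([0, atan2(180, 525), 0]) cube([35, 32, 555]);
translate([441, 574, 0]) mirror([1, 0, 0]) rotate([0, atan2(180, 525), 0]) cube([35, 32, 555]);


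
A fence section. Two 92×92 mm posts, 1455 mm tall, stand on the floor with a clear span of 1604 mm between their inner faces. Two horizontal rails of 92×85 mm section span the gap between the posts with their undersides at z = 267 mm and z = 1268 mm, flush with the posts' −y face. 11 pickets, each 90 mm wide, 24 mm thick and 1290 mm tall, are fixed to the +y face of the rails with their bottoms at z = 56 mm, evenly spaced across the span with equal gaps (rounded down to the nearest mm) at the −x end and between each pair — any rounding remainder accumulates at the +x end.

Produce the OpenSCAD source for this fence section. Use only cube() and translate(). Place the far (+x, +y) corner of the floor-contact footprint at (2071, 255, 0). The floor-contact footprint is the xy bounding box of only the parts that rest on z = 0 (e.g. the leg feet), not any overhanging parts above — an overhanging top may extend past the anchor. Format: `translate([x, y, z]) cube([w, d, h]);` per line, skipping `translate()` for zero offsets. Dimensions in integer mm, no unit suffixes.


translate([283, 163, 0]) cube([92, 92, 1455]);
translate([1979, 163, 0]) cube([92, 92, 1455]);
translate([375, 163, 267]) cube([1604, 92, 85]);
translate([375, 163, 1268]) cube([1604, 92, 85]);
translate([426, 255, 56]) cube([90, 24, 1290]);
translate([567, 255, 56]) cube([90, 24, 1290]);
translate([708, 255, 56]) cube([90, 24, 1290]);
translate([849, 255, 56]) cube([90, 24, 1290]);
translate([990, 255, 56]) cube([90, 24, 1290]);
translate([1131, 255, 56]) cube([90, 24, 1290]);
translate([1272, 255, 56]) cube([90, 24, 1290]);
translate([1413, 255, 56]) cube([90, 24, 1290]);
translate([1554, 255, 56]) cube([90, 24, 1290]);
translate([1695, 255, 56]) cube([90, 24, 1290]);
translate([1836, 255, 56]) cube([90, 24, 1290]);


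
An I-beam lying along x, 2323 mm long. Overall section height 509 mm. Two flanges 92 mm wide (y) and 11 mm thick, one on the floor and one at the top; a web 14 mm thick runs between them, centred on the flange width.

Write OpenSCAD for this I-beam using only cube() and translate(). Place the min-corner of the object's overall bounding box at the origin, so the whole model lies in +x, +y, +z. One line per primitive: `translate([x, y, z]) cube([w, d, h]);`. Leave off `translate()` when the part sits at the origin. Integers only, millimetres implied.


cube([2323, 92, 11]);
translate([0, 39, 11]) cube([2323, 14, 487]);
translate([0, 0, 498]) cube([2323, 92, 11]);


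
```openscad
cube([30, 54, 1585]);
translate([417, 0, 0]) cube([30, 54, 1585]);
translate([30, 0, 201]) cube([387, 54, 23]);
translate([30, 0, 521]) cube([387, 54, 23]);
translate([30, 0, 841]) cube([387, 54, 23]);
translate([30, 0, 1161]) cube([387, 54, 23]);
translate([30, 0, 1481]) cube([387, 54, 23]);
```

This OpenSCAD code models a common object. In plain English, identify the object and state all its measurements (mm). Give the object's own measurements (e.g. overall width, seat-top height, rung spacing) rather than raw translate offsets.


A straight ladder. Two 30×54 mm vertical rails, 1585 mm tall, stand 447 mm apart (outside-to-outside) with their front faces coplanar on the −y side. 5 rungs, each 54 mm deep and 23 mm tall, span between the inner faces of the rails, front faces flush with the rails. The lowest rung's underside is at z = 201 mm and rungs are spaced 320 mm apart (underside to underside).


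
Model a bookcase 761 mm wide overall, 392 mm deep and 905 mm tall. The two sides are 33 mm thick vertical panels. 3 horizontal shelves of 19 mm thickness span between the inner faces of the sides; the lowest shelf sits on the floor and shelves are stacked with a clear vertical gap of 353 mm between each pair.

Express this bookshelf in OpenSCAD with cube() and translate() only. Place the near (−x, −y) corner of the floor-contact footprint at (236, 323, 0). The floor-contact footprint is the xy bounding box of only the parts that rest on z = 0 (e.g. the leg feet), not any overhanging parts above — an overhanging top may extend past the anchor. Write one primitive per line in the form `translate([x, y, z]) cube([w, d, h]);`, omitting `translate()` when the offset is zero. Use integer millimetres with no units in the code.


translate([236, 323, 0]) cube([33, 392, 905]);
translate([964, 323, 0]) cube([33, 392, 905]);
translate([269, 323, 0]) cube([695, 392, 19]);
translate([269, 323, 372]) cube([695, 392, 19]);
translate([269, 323, 744]) cube([695, 392, 19]);


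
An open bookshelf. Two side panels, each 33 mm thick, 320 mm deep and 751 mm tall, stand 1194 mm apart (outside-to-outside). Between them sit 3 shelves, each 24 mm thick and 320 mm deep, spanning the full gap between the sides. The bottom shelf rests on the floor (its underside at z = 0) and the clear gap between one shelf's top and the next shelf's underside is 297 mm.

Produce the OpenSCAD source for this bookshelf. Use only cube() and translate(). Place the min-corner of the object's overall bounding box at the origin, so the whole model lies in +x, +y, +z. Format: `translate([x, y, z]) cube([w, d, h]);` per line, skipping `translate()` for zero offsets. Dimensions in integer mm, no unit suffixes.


cube([33, 320, 751]);
translate([1161, 0, 0]) cube([33, 320, 751]);
translate([33, 0, 0]) cube([1128, 320, 24]);
translate([33, 0, 321]) cube([1128, 320, 24]);
translate([33, 0, 642]) cube([1128, 320, 24]);


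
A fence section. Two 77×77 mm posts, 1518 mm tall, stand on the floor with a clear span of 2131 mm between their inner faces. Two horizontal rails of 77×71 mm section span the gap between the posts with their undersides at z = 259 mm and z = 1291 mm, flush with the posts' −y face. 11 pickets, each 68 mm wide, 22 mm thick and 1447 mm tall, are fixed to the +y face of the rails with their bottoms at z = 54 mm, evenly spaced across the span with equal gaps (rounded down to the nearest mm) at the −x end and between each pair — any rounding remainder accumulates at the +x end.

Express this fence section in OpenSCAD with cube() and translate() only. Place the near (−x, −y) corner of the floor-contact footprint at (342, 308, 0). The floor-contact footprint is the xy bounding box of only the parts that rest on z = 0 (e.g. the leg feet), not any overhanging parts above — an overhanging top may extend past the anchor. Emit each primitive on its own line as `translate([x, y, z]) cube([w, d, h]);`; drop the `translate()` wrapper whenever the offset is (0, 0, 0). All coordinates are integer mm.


translate([342, 308, 0]) cube([77, 77, 1518]);
translate([2550, 308, 0]) cube([77, 77, 1518]);
translate([419, 308, 259]) cube([2131, 77, 71]);
translate([419, 308, 1291]) cube([2131, 77, 71]);
translate([534, 385, 54]) cube([68, 22, 1447]);
translate([717, 385, 54]) cube([68, 22, 1447]);
translate([900, 385, 54]) cube([68, 22, 1447]);
translate([1083, 385, 54]) cube([68, 22, 1447]);
translate([1266, 385, 54]) cube([68, 22, 1447]);
translate([1449, 385, 54]) cube([68, 22, 1447]);
translate([1632, 385, 54]) cube([68, 22, 1447]);
translate([1815, 385, 54]) cube([68, 22, 1447]);
translate([1998, 385, 54]) cube([68, 22, 1447]);
translate([2181, 385, 54]) cube([68, 22, 1447]);
translate([2364, 385, 54]) cube([68, 22, 1447]);


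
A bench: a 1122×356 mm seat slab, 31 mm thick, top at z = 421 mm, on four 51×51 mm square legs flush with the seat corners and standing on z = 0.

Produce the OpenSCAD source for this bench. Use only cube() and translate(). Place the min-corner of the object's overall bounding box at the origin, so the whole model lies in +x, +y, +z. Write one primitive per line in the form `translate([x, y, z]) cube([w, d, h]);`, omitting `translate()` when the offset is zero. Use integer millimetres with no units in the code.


// leg_h = 421 − 31 = 390
translate([0, 0, 390]) cube([1122, 356, 31]);
cube([51, 51, 390]);
translate([0, 305, 0]) cube([51, 51, 390]);
translate([1071, 0, 0]) cube([51, 51, 390]);
translate([1071, 305, 0]) cube([51, 51, 390]);


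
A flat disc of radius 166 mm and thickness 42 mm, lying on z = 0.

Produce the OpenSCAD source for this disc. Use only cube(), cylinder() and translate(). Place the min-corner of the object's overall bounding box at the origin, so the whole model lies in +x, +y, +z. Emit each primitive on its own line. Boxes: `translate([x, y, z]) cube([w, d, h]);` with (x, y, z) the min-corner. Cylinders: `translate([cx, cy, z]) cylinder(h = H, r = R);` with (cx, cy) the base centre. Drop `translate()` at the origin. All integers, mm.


translate([166, 166, 0]) cylinder(h = 42, r = 166);


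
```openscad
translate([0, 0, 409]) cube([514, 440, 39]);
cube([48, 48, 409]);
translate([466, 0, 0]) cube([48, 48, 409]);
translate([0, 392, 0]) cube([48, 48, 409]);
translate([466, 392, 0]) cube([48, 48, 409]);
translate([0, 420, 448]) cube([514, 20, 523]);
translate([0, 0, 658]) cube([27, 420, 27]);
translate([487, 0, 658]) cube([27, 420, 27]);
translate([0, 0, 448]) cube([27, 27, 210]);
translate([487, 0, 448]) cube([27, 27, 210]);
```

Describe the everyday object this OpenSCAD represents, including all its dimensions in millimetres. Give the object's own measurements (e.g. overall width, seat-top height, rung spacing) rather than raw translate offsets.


A chair. The seat is a 514×440×39 mm slab with its top at z = 448 mm, on four 48×48 mm corner legs (flush with the seat edges, standing on z = 0). A flat backrest 20 mm thick, 523 mm tall, spans the full seat width and rises from the seat top along its +y edge, rear face flush with the rear of the seat. Two armrests of 27×27 mm section run along each side from the seat's front edge to the front of the backrest, top faces 237 mm above the seat top and outer faces flush with the seat's x-edges; a 27×27 mm post under the front of each armrest stands on the seat at the front corner.


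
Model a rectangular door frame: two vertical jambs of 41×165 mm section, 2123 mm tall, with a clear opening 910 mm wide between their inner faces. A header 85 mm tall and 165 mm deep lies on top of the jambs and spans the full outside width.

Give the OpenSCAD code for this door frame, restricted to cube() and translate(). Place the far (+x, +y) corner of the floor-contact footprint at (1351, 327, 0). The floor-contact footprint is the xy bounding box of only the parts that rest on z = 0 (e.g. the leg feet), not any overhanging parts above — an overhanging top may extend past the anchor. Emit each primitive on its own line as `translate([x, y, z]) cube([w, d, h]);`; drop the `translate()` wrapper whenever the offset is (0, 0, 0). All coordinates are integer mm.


translate([359, 162, 0]) cube([41, 165, 2123]);
translate([1310, 162, 0]) cube([41, 165, 2123]);
translate([359, 162, 2123]) cube([992, 165, 85]);


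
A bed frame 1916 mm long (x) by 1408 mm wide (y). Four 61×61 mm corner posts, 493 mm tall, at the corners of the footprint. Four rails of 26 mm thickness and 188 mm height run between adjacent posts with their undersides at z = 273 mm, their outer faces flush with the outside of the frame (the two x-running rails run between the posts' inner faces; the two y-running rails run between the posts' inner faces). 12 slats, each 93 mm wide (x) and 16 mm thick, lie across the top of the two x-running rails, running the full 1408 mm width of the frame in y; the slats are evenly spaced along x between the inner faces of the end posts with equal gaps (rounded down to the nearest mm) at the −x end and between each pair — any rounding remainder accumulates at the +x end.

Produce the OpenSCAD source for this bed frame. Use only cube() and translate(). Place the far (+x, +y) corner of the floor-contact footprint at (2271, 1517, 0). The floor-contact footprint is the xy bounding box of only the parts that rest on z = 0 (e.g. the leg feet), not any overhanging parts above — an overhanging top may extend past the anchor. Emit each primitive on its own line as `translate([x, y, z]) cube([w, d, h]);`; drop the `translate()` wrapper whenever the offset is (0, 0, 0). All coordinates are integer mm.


translate([355, 109, 0]) cube([61, 61, 493]);
translate([355, 1456, 0]) cube([61, 61, 493]);
translate([2210, 109, 0]) cube([61, 61, 493]);
translate([2210, 1456, 0]) cube([61, 61, 493]);
translate([416, 109, 273]) cube([1794, 26, 188]);
translate([416, 1491, 273]) cube([1794, 26, 188]);
translate([355, 170, 273]) cube([26, 1286, 188]);
translate([2245, 170, 273]) cube([26, 1286, 188]);
translate([468, 109, 461]) cube([93, 1408, 16]);
translate([613, 109, 461]) cube([93, 1408, 16]);
translate([758, 109, 461]) cube([93, 1408, 16]);
translate([903, 109, 461]) cube([93, 1408, 16]);
translate([1048, 109, 461]) cube([93, 1408, 16]);
translate([1193, 109, 461]) cube([93, 1408, 16]);
translate([1338, 109, 461]) cube([93, 1408, 16]);
translate([1483, 109, 461]) cube([93, 1408, 16]);
translate([1628, 109, 461]) cube([93, 1408, 16]);
translate([1773, 109, 461]) cube([93, 1408, 16]);
translate([1918, 109, 461]) cube([93, 1408, 16]);
translate([2063, 109, 461]) cube([93, 1408, 16]);


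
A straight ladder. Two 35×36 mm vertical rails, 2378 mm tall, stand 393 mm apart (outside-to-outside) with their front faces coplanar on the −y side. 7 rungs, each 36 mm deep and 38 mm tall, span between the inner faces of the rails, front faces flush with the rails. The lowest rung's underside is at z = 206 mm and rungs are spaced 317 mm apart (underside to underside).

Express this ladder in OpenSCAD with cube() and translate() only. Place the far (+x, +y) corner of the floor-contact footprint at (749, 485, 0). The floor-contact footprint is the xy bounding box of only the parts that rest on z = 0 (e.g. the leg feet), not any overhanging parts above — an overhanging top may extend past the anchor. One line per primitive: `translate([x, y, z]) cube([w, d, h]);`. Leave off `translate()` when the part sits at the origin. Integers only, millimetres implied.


// rung span = 393 - 2*35 = 323
// rung[k] z = 206 + k*317
translate([356, 449, 0]) cube([35, 36, 2378]);
translate([714, 449, 0]) cube([35, 36, 2378]);
translate([391, 449, 206]) cube([323, 36, 38]);
translate([391, 449, 523]) cube([323, 36, 38]);
translate([391, 449, 840]) cube([323, 36, 38]);
translate([391, 449, 1157]) cube([323, 36, 38]);
translate([391, 449, 1474]) cube([323, 36, 38]);
translate([391, 449, 1791]) cube([323, 36, 38]);
translate([391, 449, 2108]) cube([323, 36, 38]);


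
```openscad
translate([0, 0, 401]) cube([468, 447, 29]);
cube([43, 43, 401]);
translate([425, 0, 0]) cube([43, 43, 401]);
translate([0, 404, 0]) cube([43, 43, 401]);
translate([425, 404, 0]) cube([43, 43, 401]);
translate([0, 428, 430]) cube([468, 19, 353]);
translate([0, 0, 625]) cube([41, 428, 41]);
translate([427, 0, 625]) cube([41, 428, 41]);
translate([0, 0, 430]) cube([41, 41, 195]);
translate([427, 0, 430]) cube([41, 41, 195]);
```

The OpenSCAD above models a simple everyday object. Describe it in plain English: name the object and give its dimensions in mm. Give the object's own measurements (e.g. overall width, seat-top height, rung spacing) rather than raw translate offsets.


A chair. The seat is a 468×447×29 mm slab with its top at z = 430 mm, on four 43×43 mm corner legs (flush with the seat edges, standing on z = 0). A flat backrest 19 mm thick, 353 mm tall, spans the full seat width and rises from the seat top along its +y edge, rear face flush with the rear of the seat. Two armrests of 41×41 mm section run along each side from the seat's front edge to the front of the backrest, top faces 236 mm above the seat top and outer faces flush with the seat's x-edges; a 41×41 mm post under the front of each armrest stands on the seat at the front corner.


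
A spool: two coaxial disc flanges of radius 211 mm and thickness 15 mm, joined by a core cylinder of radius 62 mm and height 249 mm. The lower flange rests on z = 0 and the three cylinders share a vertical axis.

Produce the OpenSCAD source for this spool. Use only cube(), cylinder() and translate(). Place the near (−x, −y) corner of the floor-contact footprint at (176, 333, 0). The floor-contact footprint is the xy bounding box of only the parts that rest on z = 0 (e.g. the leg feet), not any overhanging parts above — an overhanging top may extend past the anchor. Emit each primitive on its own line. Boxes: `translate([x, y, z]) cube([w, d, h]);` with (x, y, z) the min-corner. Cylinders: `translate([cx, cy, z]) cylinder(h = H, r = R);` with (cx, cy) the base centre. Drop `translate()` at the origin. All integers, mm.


translate([387, 544, 0]) cylinder(h = 15, r = 211);
translate([387, 544, 15]) cylinder(h = 249, r = 62);
translate([387, 544, 264]) cylinder(h = 15, r = 211);


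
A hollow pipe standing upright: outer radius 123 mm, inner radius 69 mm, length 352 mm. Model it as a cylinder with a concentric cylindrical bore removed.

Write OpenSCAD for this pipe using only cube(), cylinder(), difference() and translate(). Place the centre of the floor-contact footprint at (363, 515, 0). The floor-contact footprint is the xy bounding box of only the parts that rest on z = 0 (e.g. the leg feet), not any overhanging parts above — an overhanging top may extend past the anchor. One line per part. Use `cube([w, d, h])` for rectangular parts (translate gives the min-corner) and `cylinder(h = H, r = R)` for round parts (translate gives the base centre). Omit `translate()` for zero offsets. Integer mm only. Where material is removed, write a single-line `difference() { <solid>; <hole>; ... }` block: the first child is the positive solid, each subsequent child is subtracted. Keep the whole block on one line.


difference() { translate([363, 515, 0]) cylinder(h = 352, r = 123); translate([363, 515, 0]) cylinder(h = 352, r = 69); }


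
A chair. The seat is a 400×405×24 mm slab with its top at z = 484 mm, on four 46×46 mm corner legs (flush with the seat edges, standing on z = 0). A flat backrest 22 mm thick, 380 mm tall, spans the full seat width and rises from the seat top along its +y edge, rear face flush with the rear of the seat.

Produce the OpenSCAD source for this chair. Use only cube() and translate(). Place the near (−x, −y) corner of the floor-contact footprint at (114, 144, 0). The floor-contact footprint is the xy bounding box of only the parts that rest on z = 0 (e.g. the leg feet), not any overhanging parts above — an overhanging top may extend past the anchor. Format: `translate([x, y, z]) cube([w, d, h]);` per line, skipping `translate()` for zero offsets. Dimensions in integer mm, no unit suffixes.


// leg_h = 484 - 24 = 460
translate([114, 144, 460]) cube([400, 405, 24]);
translate([114, 144, 0]) cube([46, 46, 460]);
translate([468, 144, 0]) cube([46, 46, 460]);
translate([114, 503, 0]) cube([46, 46, 460]);
translate([468, 503, 0]) cube([46, 46, 460]);
translate([114, 527, 484]) cube([400, 22, 380]);


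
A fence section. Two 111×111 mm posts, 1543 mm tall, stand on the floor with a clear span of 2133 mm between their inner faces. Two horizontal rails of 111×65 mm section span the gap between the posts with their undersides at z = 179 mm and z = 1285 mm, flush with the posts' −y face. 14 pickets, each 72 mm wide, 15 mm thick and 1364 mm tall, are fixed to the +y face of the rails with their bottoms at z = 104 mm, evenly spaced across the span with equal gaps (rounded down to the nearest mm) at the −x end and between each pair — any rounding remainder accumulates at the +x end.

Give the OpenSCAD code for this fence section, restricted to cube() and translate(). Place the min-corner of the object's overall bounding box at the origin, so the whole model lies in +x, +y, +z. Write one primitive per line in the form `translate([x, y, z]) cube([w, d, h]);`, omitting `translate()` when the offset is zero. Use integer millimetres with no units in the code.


cube([111, 111, 1543]);
translate([2244, 0, 0]) cube([111, 111, 1543]);
translate([111, 0, 179]) cube([2133, 111, 65]);
translate([111, 0, 1285]) cube([2133, 111, 65]);
translate([186, 111, 104]) cube([72, 15, 1364]);
translate([333, 111, 104]) cube([72, 15, 1364]);
translate([480, 111, 104]) cube([72, 15, 1364]);
translate([627, 111, 104]) cube([72, 15, 1364]);
translate([774, 111, 104]) cube([72, 15, 1364]);
translate([921, 111, 104]) cube([72, 15, 1364]);
translate([1068, 111, 104]) cube([72, 15, 1364]);
translate([1215, 111, 104]) cube([72, 15, 1364]);
translate([1362, 111, 104]) cube([72, 15, 1364]);
translate([1509, 111, 104]) cube([72, 15, 1364]);
translate([1656, 111, 104]) cube([72, 15, 1364]);
translate([1803, 111, 104]) cube([72, 15, 1364]);
translate([1950, 111, 104]) cube([72, 15, 1364]);
translate([2097, 111, 104]) cube([72, 15, 1364]);


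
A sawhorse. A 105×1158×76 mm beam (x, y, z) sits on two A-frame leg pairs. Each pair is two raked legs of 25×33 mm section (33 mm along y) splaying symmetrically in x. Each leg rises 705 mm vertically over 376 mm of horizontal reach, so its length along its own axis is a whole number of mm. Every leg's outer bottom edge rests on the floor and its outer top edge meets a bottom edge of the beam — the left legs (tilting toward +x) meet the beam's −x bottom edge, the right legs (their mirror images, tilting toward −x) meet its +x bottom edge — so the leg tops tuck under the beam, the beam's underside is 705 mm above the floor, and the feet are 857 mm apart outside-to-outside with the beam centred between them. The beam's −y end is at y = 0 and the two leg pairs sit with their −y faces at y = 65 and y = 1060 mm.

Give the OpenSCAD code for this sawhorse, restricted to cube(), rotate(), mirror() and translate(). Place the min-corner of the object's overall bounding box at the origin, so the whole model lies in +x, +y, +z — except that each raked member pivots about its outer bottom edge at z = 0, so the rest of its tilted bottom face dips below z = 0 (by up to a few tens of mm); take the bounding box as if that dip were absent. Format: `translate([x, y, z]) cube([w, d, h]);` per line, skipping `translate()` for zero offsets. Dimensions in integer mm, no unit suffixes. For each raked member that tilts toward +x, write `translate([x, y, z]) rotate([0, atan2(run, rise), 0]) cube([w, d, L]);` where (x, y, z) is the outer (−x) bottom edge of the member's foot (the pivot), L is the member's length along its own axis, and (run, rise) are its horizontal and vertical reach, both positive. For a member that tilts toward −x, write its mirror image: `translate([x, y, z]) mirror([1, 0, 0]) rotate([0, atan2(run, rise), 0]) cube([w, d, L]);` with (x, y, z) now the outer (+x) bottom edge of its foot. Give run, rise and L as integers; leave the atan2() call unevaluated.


translate([376, 0, 705]) cube([105, 1158, 76]);
translate([0, 65, 0]) rotate([0, atan2(376, 705), 0]) cube([25, 33, 799]);
translate([857, 65, 0]) mirror([1, 0, 0]) rotate([0, atan2(376, 705), 0]) cube([25, 33, 799]);
translate([0, 1060, 0]) rotate([0, atan2(376, 705), 0]) cube([25, 33, 799]);
translate([857, 1060, 0]) mirror([1, 0, 0]) rotate([0, atan2(376, 705), 0]) cube([25, 33, 799]);


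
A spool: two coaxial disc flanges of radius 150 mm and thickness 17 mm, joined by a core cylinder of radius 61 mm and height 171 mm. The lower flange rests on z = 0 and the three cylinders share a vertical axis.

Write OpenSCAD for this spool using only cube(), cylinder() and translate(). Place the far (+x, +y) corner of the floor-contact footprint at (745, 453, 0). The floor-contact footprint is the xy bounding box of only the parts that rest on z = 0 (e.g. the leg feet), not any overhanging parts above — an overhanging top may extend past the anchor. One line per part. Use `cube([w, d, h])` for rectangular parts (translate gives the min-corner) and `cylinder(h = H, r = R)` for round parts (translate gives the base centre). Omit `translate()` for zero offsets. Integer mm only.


translate([595, 303, 0]) cylinder(h = 17, r = 150);
translate([595, 303, 17]) cylinder(h = 171, r = 61);
translate([595, 303, 188]) cylinder(h = 17, r = 150);


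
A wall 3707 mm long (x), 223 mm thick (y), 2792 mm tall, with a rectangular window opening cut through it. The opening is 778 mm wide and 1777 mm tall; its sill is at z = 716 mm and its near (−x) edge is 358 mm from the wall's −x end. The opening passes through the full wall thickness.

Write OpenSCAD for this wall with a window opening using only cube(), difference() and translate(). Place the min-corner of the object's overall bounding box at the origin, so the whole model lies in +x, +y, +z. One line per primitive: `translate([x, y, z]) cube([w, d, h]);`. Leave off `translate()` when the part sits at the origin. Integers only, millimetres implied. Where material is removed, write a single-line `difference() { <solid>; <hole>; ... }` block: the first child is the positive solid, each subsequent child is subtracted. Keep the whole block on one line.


difference() { cube([3707, 223, 2792]); translate([358, 0, 716]) cube([778, 223, 1777]); }


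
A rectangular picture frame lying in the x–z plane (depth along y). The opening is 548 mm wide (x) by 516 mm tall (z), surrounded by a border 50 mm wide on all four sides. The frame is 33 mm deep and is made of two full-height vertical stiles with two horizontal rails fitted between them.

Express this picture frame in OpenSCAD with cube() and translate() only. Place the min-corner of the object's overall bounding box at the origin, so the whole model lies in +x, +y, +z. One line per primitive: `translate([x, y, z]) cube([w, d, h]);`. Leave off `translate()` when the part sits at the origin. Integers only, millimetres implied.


cube([50, 33, 616]);
translate([598, 0, 0]) cube([50, 33, 616]);
translate([50, 0, 0]) cube([548, 33, 50]);
translate([50, 0, 566]) cube([548, 33, 50]);
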